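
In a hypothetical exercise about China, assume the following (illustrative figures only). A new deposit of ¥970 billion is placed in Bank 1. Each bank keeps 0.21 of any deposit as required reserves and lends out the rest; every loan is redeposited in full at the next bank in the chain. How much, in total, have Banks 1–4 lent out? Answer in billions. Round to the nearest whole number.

Bank i lends (1 − rr)^i of the original deposit: Bank 1 lends 970·0.7900 = 766.3000, Bank 2 lends 970·0.7900² = 605.3770, and so on.
Summing a geometric series: total = 970·[0.7900·(1 − 0.7900^4) / (1 − 0.7900)] ≈ 2227.7406 billion.

¥2228 billion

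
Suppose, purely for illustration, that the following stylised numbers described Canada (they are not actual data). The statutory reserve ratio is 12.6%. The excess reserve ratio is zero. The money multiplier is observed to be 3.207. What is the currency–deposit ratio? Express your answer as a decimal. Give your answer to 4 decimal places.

Using m = 3.207. From m = (1 + c)/(c + rr + e), rearranging gives 1 + c = m·(c + rr + e), so c·(1 − m) = m·(rr + e) − 1.
Hence c = [m·(rr + e) − 1]/(1 − m) = [3.207 × (0.126 + 0) − 1] / (1 − 3.207) ≈ 0.270013.

0.2700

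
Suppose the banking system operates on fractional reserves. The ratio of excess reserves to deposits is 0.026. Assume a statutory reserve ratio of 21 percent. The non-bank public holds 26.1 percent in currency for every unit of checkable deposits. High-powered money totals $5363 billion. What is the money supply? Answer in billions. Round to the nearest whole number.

$13607 billion

The money multiplier is m = (1 + c) / (rr + e + c) = (1 + 0.261) / (0.21 + 0.026 + 0.261) ≈ 2.53722.
So M = m × MB = 2.53722 × 5363 ≈ 13607.1109 billion.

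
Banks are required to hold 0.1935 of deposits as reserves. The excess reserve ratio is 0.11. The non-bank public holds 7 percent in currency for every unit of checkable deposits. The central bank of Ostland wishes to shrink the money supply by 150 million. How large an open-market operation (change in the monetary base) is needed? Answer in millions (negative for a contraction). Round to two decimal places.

The money multiplier is m = (1 + c) / (rr + e + c) = (1 + 0.07) / (0.1935 + 0.11 + 0.07) ≈ 2.864793.
ΔMB = ΔM / m = (−150) / 2.864793 ≈ -52.3598 million.

-52.36 million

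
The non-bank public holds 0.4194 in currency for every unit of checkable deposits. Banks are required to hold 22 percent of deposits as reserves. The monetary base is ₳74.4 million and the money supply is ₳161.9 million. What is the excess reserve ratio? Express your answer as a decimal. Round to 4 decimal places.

0.0129

Using m = M/MB = 161.9/74.4 ≈ 2.176075. Since m = (1 + c)/(c + rr + e), the denominator satisfies c + rr + e = (1 + c)/m = (1 + 0.4194) / 2.176075 ≈ 0.652275.
With c = 0.4194 and rr = 0.22, the excess reserve ratio is 0.652275 − 0.4194 − 0.22 = 0.012875.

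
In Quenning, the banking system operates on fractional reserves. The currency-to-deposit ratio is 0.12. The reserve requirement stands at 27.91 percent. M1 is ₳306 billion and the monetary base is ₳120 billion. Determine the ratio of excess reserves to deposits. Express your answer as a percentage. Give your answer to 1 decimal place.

Using m = M/MB = 306/120 = 2.550000. Since m = (1 + c)/(c + rr + e), the denominator satisfies c + rr + e = (1 + c)/m = (1 + 0.12) / 2.550000 ≈ 0.439216.
With c = 0.12 and rr = 0.2791, the ratio of excess reserves to deposits is 0.439216 − 0.12 − 0.2791 = 0.040116.

4.0%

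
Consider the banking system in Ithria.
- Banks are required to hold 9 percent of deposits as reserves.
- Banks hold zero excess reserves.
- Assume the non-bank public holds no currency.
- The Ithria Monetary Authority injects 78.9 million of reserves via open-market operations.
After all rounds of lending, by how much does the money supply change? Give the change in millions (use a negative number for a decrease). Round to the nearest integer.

The simple money multiplier is m = 1/rr = 1/0.09 ≈ 11.1111.
An open-market purchase increases the monetary base by 78.9 million, so ΔM = m × ΔMB = 11.1111 × 78.9 ≈ 876.6658 million.

877 million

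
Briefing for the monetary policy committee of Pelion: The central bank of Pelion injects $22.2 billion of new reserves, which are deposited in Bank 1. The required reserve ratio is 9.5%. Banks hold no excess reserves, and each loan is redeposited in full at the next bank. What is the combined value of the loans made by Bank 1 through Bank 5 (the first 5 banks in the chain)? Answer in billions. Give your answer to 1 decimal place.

Bank i lends (1 − rr)^i of the original deposit: Bank 1 lends 22.2·0.9050 = 20.0910, Bank 2 lends 22.2·0.9050² ≈ 18.1824, and so on.
Summing a geometric series: total = 22.2·[0.9050·(1 − 0.9050^5) / (1 − 0.9050)] ≈ 83.0973 billion.

$83.1 billion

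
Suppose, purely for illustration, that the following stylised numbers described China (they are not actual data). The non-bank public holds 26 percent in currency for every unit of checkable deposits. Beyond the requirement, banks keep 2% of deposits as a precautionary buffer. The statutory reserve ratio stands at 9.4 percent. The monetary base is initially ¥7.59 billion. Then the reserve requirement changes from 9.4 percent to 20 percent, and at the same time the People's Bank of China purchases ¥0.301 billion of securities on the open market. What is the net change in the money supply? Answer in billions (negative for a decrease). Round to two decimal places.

Before: m₁ = (1 + 0.26) / (0.094 + 0.02 + 0.26) ≈ 3.3690, MB₁ = 7.59, so M₁ = 3.3690 × 7.59 ≈ 25.5707 billion.
After: m₂ = (1 + 0.26) / (0.2 + 0.02 + 0.26) = 2.6250, MB₂ = 7.59 + 0.301 = 7.891, so M₂ = 2.6250 × 7.891 ≈ 20.7139 billion.
ΔM = M₂ − M₁ = 20.7139 − 25.5707 = -4.8568 billion.

-4.86 billion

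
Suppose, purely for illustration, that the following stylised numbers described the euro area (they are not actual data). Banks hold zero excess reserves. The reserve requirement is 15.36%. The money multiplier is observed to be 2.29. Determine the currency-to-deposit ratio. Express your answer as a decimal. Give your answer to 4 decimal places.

0.5025

Using m = 2.29. From m = (1 + c)/(c + rr + e), rearranging gives 1 + c = m·(c + rr + e), so c·(1 − m) = m·(rr + e) − 1.
Hence c = [m·(rr + e) − 1]/(1 − m) = [2.29 × (0.1536 + 0) − 1] / (1 − 2.29) ≈ 0.502524.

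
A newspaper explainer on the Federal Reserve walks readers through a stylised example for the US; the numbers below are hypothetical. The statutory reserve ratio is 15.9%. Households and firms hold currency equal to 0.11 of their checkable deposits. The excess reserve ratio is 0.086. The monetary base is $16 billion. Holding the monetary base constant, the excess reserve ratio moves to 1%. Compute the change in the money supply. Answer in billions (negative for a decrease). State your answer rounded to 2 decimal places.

Initially m₁ = (1 + 0.11) / (0.159 + 0.086 + 0.11) ≈ 3.12676, so M₁ = 3.12676 × 16 ≈ 50.0282 billion.
After the change m₂ = (1 + 0.11) / (0.159 + 0.01 + 0.11) ≈ 3.97849, so M₂ = 3.97849 × 16 ≈ 63.6558 billion.
ΔM = M₂ − M₁ = 63.6558 − 50.0282 = 13.6276 billion.

$13.63 billion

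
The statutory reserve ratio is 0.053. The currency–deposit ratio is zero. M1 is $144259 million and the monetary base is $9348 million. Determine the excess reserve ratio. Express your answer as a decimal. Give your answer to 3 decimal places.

0.012

Using m = M/MB = 144259/9348 ≈ 15.432071. Since m = (1 + c)/(c + rr + e), the denominator satisfies c + rr + e = (1 + c)/m = (1 + 0) / 15.432071 ≈ 0.064800.
With c = 0 and rr = 0.053, the excess reserve ratio is 0.064800 − 0 − 0.053 = 0.0118.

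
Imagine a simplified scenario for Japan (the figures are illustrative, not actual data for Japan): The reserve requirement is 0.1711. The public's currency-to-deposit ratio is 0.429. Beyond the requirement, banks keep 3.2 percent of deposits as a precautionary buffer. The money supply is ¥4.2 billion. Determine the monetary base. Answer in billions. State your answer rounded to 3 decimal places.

¥1.858 billion

The money multiplier is m = (1 + c) / (rr + e + c) = (1 + 0.429) / (0.1711 + 0.032 + 0.429) ≈ 2.26072.
MB = M / m = 4.2 / 2.26072 ≈ 1.8578 billion.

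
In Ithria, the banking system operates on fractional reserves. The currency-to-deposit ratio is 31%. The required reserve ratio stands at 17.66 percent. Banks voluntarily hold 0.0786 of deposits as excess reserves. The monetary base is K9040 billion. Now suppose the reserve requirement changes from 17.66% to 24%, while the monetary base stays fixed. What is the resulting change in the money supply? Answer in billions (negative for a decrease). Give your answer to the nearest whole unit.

Initially m₁ = (1 + 0.31) / (0.1766 + 0.0786 + 0.31) ≈ 2.31776, so M₁ = 2.31776 × 9040 = 20952.5504 billion.
After the change m₂ = (1 + 0.31) / (0.24 + 0.0786 + 0.31) ≈ 2.08400, so M₂ = 2.08400 × 9040 = 18839.36 billion.
ΔM = M₂ − M₁ = 18839.36 − 20952.5504 = -2113.1904 billion.

-2113 billion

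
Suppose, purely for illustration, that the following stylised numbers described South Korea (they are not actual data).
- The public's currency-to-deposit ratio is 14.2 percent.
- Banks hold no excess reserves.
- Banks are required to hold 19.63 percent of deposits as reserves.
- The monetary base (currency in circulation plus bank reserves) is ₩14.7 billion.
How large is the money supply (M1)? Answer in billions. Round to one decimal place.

The money multiplier is m = (1 + c) / (rr + c) = (1 + 0.142) / (0.1963 + 0.142) ≈ 3.3757.
So M = m × MB = 3.3757 × 14.7 ≈ 49.6228 billion.

₩49.6 billion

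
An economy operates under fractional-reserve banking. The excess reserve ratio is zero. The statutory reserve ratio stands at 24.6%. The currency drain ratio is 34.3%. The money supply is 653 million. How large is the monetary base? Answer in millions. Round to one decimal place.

286.4 million

The money multiplier is m = (1 + c) / (rr + c) = (1 + 0.343) / (0.246 + 0.343) ≈ 2.28014.
MB = M / m = 653 / 2.28014 ≈ 286.3859 million.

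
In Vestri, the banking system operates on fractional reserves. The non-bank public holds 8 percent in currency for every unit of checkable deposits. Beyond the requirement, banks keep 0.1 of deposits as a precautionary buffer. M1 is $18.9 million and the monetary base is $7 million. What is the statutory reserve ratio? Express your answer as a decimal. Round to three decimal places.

Using m = M/MB = 18.9/7 = 2.700000. Since m = (1 + c)/(c + rr + e), the denominator satisfies c + rr + e = (1 + c)/m = (1 + 0.08) / 2.700000 = 0.400000.
With c = 0.08 and e = 0.1, the statutory reserve ratio is 0.400000 − 0.08 − 0.1 = 0.22.

0.220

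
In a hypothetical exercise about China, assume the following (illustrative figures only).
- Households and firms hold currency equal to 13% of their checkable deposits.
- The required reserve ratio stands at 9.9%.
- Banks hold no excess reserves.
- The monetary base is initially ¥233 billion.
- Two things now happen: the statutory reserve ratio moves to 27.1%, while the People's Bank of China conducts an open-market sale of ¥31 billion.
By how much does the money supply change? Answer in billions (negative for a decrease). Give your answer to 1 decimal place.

-580.5 billion

Before: m₁ = (1 + 0.13) / (0.099 + 0.13) ≈ 4.93450, MB₁ = 233, so M₁ = 4.93450 × 233 = 1149.7385 billion.
After: m₂ = (1 + 0.13) / (0.271 + 0.13) ≈ 2.81796, MB₂ = 233 − 31 = 202, so M₂ = 2.81796 × 202 ≈ 569.2279 billion.
ΔM = M₂ − M₁ = 569.2279 − 1149.7385 = -580.5106 billion.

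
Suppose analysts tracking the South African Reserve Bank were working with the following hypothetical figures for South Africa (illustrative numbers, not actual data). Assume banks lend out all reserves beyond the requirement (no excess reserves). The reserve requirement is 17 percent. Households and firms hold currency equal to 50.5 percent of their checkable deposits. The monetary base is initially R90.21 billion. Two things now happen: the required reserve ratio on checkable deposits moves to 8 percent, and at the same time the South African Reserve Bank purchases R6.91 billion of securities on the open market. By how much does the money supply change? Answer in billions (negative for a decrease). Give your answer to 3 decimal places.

Before: m₁ = (1 + 0.505) / (0.17 + 0.505) ≈ 2.229630, MB₁ = 90.21, so M₁ = 2.229630 × 90.21 ≈ 201.1349 billion.
After: m₂ = (1 + 0.505) / (0.08 + 0.505) ≈ 2.572650, MB₂ = 90.21 + 6.91 = 97.12, so M₂ = 2.572650 × 97.12 ≈ 249.8558 billion.
ΔM = M₂ − M₁ = 249.8558 − 201.1349 = 48.7209 billion.

R48.721 billion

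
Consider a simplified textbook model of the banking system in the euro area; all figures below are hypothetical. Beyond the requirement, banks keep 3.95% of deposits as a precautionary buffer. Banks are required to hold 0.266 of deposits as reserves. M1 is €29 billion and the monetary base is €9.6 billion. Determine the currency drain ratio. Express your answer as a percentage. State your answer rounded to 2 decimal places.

Using m = M/MB = 29/9.6 ≈ 3.020833. From m = (1 + c)/(c + rr + e), rearranging gives 1 + c = m·(c + rr + e), so c·(1 − m) = m·(rr + e) − 1.
Hence c = [m·(rr + e) − 1]/(1 − m) = [3.020833 × (0.266 + 0.0395) − 1] / (1 − 3.020833) ≈ 0.038170.

3.82%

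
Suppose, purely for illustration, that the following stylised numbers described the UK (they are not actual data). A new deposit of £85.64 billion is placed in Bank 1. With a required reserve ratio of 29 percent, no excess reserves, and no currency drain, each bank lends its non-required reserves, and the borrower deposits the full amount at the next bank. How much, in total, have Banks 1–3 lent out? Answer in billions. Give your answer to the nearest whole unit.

Bank i lends (1 − rr)^i of the original deposit: Bank 1 lends 85.64·0.7100 = 60.8044, Bank 2 lends 85.64·0.7100² ≈ 43.1711, and so on.
Summing a geometric series: total = 85.64·[0.7100·(1 − 0.7100^3) / (1 − 0.7100)] ≈ 134.6270 billion.

£135 billion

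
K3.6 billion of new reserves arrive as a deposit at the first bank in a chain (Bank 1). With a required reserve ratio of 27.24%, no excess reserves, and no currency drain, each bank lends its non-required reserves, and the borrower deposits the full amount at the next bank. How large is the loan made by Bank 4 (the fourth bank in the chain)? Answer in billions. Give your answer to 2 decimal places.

K1.01 billion

Each bank lends a fraction (1 − rr) = 0.7276 of the deposit it receives, so Bank 4 receives 3.6·0.7276^3 and lends 3.6·0.7276^4 ≈ 1.0090 billion.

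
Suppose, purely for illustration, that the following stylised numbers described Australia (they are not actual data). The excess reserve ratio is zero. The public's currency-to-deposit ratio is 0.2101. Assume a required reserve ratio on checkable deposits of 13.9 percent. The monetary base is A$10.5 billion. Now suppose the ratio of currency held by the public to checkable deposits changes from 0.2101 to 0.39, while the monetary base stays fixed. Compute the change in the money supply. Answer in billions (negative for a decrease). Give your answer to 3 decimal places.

-8.807 billion

Initially m₁ = (1 + 0.2101) / (0.139 + 0.2101) ≈ 3.466342, so M₁ = 3.466342 × 10.5 ≈ 36.3966 billion.
After the change m₂ = (1 + 0.39) / (0.139 + 0.39) ≈ 2.627599, so M₂ = 2.627599 × 10.5 ≈ 27.5898 billion.
ΔM = M₂ − M₁ = 27.5898 − 36.3966 = -8.8068 billion.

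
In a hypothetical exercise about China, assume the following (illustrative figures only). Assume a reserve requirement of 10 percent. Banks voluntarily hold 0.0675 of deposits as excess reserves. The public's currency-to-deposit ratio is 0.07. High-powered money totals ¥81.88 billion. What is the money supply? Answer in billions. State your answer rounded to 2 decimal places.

The money multiplier is m = (1 + c) / (rr + e + c) = (1 + 0.07) / (0.1 + 0.0675 + 0.07) ≈ 4.50526.
So M = m × MB = 4.50526 × 81.88 ≈ 368.8907 billion.

¥368.89 billion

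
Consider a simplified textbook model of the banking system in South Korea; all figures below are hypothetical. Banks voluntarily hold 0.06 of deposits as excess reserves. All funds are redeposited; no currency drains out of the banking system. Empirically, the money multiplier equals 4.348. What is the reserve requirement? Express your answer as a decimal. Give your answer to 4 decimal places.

0.1700

Using m = 4.348. Since m = (1 + c)/(c + rr + e), the denominator satisfies c + rr + e = (1 + c)/m = (1 + 0) / 4.348 ≈ 0.229991.
With c = 0 and e = 0.06, the reserve requirement is 0.229991 − 0 − 0.06 = 0.169991.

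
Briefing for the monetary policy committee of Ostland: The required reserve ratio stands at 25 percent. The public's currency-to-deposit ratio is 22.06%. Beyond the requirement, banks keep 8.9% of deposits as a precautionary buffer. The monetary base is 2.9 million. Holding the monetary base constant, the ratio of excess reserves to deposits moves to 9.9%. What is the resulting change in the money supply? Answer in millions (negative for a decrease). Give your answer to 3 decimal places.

-0.111 million

Initially m₁ = (1 + 0.2206) / (0.25 + 0.089 + 0.2206) ≈ 2.18120, so M₁ = 2.18120 × 2.9 ≈ 6.3255 million.
After the change m₂ = (1 + 0.2206) / (0.25 + 0.099 + 0.2206) ≈ 2.14291, so M₂ = 2.14291 × 2.9 ≈ 6.2144 million.
ΔM = M₂ − M₁ = 6.2144 − 6.3255 = -0.1111 million.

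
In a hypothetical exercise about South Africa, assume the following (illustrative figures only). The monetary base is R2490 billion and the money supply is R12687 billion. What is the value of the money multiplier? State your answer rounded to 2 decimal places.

5.10

The money multiplier is m = M / MB = 12687 / 2490 ≈ 5.09518.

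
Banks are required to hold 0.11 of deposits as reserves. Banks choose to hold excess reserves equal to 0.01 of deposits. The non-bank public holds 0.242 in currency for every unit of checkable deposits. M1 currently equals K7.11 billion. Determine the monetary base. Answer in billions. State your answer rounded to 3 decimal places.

The money multiplier is m = (1 + c) / (rr + e + c) = (1 + 0.242) / (0.11 + 0.01 + 0.242) ≈ 3.43094.
MB = M / m = 7.11 / 3.43094 ≈ 2.0723 billion.

K2.072 billion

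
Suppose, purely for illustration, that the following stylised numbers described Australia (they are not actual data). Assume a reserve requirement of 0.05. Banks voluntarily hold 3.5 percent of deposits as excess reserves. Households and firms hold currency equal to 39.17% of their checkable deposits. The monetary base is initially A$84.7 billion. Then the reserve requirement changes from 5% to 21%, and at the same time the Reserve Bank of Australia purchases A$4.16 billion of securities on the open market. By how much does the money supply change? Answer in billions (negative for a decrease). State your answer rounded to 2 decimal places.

Before: m₁ = (1 + 0.3917) / (0.05 + 0.035 + 0.3917) ≈ 2.91945, MB₁ = 84.7, so M₁ = 2.91945 × 84.7 ≈ 247.2774 billion.
After: m₂ = (1 + 0.3917) / (0.21 + 0.035 + 0.3917) ≈ 2.18580, MB₂ = 84.7 + 4.16 = 88.86, so M₂ = 2.18580 × 88.86 ≈ 194.2302 billion.
ΔM = M₂ − M₁ = 194.2302 − 247.2774 = -53.0472 billion.

-53.05 billion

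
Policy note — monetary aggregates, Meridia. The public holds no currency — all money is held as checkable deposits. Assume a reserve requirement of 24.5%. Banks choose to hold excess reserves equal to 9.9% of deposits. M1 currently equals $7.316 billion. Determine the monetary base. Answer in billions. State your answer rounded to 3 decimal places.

$2.517 billion

The money multiplier is m = 1 / (rr + e) = 1 / (0.245 + 0.099) ≈ 2.90698.
MB = M / m = 7.316 / 2.90698 ≈ 2.5167 billion.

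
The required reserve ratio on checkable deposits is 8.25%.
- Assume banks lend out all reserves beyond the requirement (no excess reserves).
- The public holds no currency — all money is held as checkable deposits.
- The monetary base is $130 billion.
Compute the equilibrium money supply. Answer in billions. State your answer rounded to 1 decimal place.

With no currency drain or excess reserves, the money multiplier is m = 1/rr = 1/0.0825 ≈ 12.12121.
Money supply M = m × MB = 12.12121 × 130 = 1575.7573 billion.

$1575.8 billion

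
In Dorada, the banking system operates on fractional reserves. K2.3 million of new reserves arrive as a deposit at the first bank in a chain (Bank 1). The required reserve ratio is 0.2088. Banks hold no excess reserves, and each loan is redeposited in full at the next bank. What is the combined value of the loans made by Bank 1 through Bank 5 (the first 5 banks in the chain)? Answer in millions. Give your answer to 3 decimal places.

Bank i lends (1 − rr)^i of the original deposit: Bank 1 lends 2.3·0.7912 ≈ 1.8198, Bank 2 lends 2.3·0.7912² ≈ 1.4398, and so on.
Summing a geometric series: total = 2.3·[0.7912·(1 − 0.7912^5) / (1 − 0.7912)] ≈ 6.0131 million.

K6.013 million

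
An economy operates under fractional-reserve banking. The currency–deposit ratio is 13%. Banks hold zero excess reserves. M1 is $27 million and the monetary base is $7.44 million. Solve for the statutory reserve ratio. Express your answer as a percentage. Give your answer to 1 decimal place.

18.1%

Using m = M/MB = 27/7.44 ≈ 3.629032. Since m = (1 + c)/(c + rr + e), the denominator satisfies c + rr + e = (1 + c)/m = (1 + 0.13) / 3.629032 ≈ 0.311378.
With c = 0.13 and e = 0, the statutory reserve ratio is 0.311378 − 0.13 − 0 = 0.181378.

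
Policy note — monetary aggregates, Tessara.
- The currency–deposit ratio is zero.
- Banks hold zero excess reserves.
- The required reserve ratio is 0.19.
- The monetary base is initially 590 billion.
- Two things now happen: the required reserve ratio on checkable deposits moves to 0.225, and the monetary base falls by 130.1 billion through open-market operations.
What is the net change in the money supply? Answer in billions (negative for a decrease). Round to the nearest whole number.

Before: m₁ = 1 / (0.19) ≈ 5.2632, MB₁ = 590, so M₁ = 5.2632 × 590 = 3105.288 billion.
After: m₂ = 1 / (0.225) ≈ 4.4444, MB₂ = 590 − 130.1 = 459.9, so M₂ = 4.4444 × 459.9 ≈ 2043.9796 billion.
ΔM = M₂ − M₁ = 2043.9796 − 3105.288 = -1061.3084 billion.

-1061 billion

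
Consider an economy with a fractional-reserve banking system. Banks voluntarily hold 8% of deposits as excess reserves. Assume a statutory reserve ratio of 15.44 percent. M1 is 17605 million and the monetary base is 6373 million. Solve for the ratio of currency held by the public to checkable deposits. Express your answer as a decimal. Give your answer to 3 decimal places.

Using m = M/MB = 17605/6373 ≈ 2.762435. From m = (1 + c)/(c + rr + e), rearranging gives 1 + c = m·(c + rr + e), so c·(1 − m) = m·(rr + e) − 1.
Hence c = [m·(rr + e) − 1]/(1 − m) = [2.762435 × (0.1544 + 0.08) − 1] / (1 − 2.762435) = 0.199999.

0.200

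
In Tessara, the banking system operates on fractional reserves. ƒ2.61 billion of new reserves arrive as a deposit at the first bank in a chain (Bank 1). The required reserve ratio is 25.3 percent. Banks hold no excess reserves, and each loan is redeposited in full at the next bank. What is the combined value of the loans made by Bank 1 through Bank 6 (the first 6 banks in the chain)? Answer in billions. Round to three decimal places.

Bank i lends (1 − rr)^i of the original deposit: Bank 1 lends 2.61·0.7470 ≈ 1.9497, Bank 2 lends 2.61·0.7470² ≈ 1.4564, and so on.
Summing a geometric series: total = 2.61·[0.7470·(1 − 0.7470^6) / (1 − 0.7470)] ≈ 6.3673 billion.

ƒ6.367 billion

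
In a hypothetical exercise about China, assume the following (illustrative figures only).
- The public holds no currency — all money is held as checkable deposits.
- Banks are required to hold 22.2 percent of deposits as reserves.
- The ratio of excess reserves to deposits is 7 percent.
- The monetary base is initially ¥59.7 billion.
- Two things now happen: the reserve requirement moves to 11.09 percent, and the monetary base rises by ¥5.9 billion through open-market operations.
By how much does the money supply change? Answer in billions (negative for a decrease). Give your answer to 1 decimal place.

Before: m₁ = 1 / (0.222 + 0.07) ≈ 3.4247, MB₁ = 59.7, so M₁ = 3.4247 × 59.7 ≈ 204.4546 billion.
After: m₂ = 1 / (0.1109 + 0.07) ≈ 5.5279, MB₂ = 59.7 + 5.9 = 65.6, so M₂ = 5.5279 × 65.6 ≈ 362.6302 billion.
ΔM = M₂ − M₁ = 362.6302 − 204.4546 = 158.1756 billion.

¥158.2 billion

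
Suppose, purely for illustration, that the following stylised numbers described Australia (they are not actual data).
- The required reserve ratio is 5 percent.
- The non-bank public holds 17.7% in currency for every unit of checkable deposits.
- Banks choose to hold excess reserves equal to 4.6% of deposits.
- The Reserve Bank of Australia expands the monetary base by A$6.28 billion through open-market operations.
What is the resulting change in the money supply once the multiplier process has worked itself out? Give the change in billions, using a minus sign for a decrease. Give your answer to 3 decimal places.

A$27.075 billion

The money multiplier is m = (1 + c) / (rr + e + c) = (1 + 0.177) / (0.05 + 0.046 + 0.177) ≈ 4.31136.
The purchase adds 6.28 billion of base, so ΔM = m × ΔMB = 4.31136 × (+6.28) ≈ 27.0753 billion.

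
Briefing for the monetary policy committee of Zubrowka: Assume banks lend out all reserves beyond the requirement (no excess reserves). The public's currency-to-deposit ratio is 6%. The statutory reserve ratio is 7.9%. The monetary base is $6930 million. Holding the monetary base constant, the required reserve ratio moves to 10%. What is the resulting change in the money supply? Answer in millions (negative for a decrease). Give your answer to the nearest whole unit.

-6936 million

Initially m₁ = (1 + 0.06) / (0.079 + 0.06) ≈ 7.62590, so M₁ = 7.62590 × 6930 = 52847.487 million.
After the change m₂ = (1 + 0.06) / (0.1 + 0.06) = 6.62500, so M₂ = 6.62500 × 6930 = 45911.25 million.
ΔM = M₂ − M₁ = 45911.25 − 52847.487 = -6936.237 million.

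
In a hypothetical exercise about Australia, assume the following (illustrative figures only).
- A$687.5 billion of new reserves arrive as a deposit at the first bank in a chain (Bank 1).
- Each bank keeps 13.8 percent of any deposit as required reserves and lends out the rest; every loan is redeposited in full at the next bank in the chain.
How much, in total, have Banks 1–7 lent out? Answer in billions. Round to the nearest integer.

A$2776 billion

Bank i lends (1 − rr)^i of the original deposit: Bank 1 lends 687.5·0.8620 = 592.6250, Bank 2 lends 687.5·0.8620² ≈ 510.8427, and so on.
Summing a geometric series: total = 687.5·[0.8620·(1 − 0.8620^7) / (1 − 0.8620)] ≈ 2775.7549 billion.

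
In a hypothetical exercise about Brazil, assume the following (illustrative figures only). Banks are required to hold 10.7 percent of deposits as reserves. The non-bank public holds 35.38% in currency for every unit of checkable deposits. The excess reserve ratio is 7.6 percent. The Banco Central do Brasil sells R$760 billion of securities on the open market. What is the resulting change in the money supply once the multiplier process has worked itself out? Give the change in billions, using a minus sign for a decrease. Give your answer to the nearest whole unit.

-1917 billion

The money multiplier is m = (1 + c) / (rr + e + c) = (1 + 0.3538) / (0.107 + 0.076 + 0.3538) ≈ 2.5220.
The sale removes 760 billion of base, so ΔM = m × ΔMB = 2.5220 × (−760) = -1916.72 billion.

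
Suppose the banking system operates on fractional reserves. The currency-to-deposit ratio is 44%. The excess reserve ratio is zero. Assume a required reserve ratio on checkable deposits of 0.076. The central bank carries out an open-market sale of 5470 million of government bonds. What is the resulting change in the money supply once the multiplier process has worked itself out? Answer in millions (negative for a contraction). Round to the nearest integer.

-15265 million

The money multiplier is m = (1 + c) / (rr + c) = (1 + 0.44) / (0.076 + 0.44) ≈ 2.79070.
The sale removes 5470 million of base, so ΔM = m × ΔMB = 2.79070 × (−5470) = -15265.129 million.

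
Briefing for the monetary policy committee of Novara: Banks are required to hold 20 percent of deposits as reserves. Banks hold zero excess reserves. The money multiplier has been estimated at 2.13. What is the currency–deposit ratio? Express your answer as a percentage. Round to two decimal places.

Using m = 2.13. From m = (1 + c)/(c + rr + e), rearranging gives 1 + c = m·(c + rr + e), so c·(1 − m) = m·(rr + e) − 1.
Hence c = [m·(rr + e) − 1]/(1 − m) = [2.13 × (0.2 + 0) − 1] / (1 − 2.13) ≈ 0.507965.

50.80%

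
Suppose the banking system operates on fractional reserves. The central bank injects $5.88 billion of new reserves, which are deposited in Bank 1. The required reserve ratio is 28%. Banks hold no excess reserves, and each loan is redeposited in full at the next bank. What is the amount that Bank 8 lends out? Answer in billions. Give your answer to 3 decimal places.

$0.425 billion

Each bank lends a fraction (1 − rr) = 0.7200 of the deposit it receives, so Bank 8 receives 5.88·0.7200^7 and lends 5.88·0.7200^8 ≈ 0.4247 billion.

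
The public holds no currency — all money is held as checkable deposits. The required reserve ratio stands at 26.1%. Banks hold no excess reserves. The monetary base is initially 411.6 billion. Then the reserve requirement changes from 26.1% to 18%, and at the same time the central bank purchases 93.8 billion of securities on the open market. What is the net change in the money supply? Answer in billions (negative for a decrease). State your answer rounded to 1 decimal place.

1230.8 billion

Before: m₁ = 1 / (0.261) ≈ 3.83142, MB₁ = 411.6, so M₁ = 3.83142 × 411.6 ≈ 1577.0125 billion.
After: m₂ = 1 / (0.18) ≈ 5.55556, MB₂ = 411.6 + 93.8 = 505.4, so M₂ = 5.55556 × 505.4 ≈ 2807.78 billion.
ΔM = M₂ − M₁ = 2807.78 − 1577.0125 = 1230.7675 billion.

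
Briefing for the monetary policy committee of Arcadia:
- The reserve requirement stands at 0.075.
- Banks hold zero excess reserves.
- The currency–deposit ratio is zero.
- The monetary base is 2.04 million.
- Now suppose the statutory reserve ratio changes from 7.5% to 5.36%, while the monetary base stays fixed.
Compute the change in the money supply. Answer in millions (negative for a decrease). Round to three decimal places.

10.860 million

Initially m₁ = 1 / (0.075) ≈ 13.33333, so M₁ = 13.33333 × 2.04 ≈ 27.2 million.
After the change m₂ = 1 / (0.0536) ≈ 18.65672, so M₂ = 18.65672 × 2.04 ≈ 38.0597 million.
ΔM = M₂ − M₁ = 38.0597 − 27.2 = 10.8597 million.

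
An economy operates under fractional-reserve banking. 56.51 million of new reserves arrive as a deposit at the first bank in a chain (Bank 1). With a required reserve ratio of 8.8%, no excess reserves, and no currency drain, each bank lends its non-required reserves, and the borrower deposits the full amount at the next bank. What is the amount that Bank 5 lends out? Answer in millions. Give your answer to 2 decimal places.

35.65 million

Each bank lends a fraction (1 − rr) = 0.9120 of the deposit it receives, so Bank 5 receives 56.51·0.9120^4 and lends 56.51·0.9120^5 ≈ 35.6533 million.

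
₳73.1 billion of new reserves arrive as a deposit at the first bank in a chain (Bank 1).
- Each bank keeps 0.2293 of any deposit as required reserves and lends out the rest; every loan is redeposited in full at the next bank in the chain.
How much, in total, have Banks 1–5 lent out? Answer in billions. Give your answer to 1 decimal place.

₳178.9 billion

Bank i lends (1 − rr)^i of the original deposit: Bank 1 lends 73.1·0.7707 ≈ 56.3382, Bank 2 lends 73.1·0.7707² ≈ 43.4198, and so on.
Summing a geometric series: total = 73.1·[0.7707·(1 − 0.7707^5) / (1 − 0.7707)] ≈ 178.8888 billion.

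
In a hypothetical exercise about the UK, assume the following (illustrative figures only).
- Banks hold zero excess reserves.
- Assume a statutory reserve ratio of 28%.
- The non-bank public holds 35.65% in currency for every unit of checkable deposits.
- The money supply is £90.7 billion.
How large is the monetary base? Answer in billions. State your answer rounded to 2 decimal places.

The money multiplier is m = (1 + c) / (rr + c) = (1 + 0.3565) / (0.28 + 0.3565) ≈ 2.13119.
MB = M / m = 90.7 / 2.13119 ≈ 42.5584 billion.

£42.56 billion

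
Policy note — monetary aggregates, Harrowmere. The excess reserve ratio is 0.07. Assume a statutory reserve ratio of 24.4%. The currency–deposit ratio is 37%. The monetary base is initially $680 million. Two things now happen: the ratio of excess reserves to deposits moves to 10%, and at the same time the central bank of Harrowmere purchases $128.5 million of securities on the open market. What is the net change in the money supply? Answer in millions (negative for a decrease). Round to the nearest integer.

$189 million

Before: m₁ = (1 + 0.37) / (0.244 + 0.07 + 0.37) ≈ 2.0029, MB₁ = 680, so M₁ = 2.0029 × 680 = 1361.972 million.
After: m₂ = (1 + 0.37) / (0.244 + 0.1 + 0.37) ≈ 1.9188, MB₂ = 680 + 128.5 = 808.5, so M₂ = 1.9188 × 808.5 = 1551.3498 million.
ΔM = M₂ − M₁ = 1551.3498 − 1361.972 = 189.3778 million.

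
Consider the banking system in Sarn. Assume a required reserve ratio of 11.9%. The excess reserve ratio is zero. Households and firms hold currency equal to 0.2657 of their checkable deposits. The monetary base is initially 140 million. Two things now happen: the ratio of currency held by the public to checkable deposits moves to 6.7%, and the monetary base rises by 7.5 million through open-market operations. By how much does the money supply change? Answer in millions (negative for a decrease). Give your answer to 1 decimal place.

Before: m₁ = (1 + 0.2657) / (0.119 + 0.2657) ≈ 3.29010, MB₁ = 140, so M₁ = 3.29010 × 140 = 460.614 million.
After: m₂ = (1 + 0.067) / (0.119 + 0.067) ≈ 5.73656, MB₂ = 140 + 7.5 = 147.5, so M₂ = 5.73656 × 147.5 = 846.1426 million.
ΔM = M₂ − M₁ = 846.1426 − 460.614 = 385.5286 million.

385.5 million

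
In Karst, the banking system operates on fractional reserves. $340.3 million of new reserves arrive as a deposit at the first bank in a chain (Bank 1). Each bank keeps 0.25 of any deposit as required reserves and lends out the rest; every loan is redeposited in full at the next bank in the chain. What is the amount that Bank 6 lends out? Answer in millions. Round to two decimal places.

$60.57 million

Each bank lends a fraction (1 − rr) = 0.7500 of the deposit it receives, so Bank 6 receives 340.3·0.7500^5 and lends 340.3·0.7500^6 ≈ 60.5661 million.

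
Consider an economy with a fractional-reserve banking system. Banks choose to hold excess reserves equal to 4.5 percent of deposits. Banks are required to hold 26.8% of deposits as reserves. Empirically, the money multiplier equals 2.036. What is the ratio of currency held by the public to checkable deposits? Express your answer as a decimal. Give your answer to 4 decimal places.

0.3501

Using m = 2.036. From m = (1 + c)/(c + rr + e), rearranging gives 1 + c = m·(c + rr + e), so c·(1 − m) = m·(rr + e) − 1.
Hence c = [m·(rr + e) − 1]/(1 − m) = [2.036 × (0.268 + 0.045) − 1] / (1 − 2.036) ≈ 0.350127.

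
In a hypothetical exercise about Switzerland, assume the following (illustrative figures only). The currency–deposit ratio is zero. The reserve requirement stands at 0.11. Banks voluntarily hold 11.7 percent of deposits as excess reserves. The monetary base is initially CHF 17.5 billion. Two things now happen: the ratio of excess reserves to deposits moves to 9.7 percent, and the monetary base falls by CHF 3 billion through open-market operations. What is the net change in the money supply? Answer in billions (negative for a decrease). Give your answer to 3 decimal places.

-7.044 billion

Before: m₁ = 1 / (0.11 + 0.117) ≈ 4.405286, MB₁ = 17.5, so M₁ = 4.405286 × 17.5 ≈ 77.0925 billion.
After: m₂ = 1 / (0.11 + 0.097) ≈ 4.830918, MB₂ = 17.5 − 3 = 14.5, so M₂ = 4.830918 × 14.5 ≈ 70.0483 billion.
ΔM = M₂ − M₁ = 70.0483 − 77.0925 = -7.0442 billion.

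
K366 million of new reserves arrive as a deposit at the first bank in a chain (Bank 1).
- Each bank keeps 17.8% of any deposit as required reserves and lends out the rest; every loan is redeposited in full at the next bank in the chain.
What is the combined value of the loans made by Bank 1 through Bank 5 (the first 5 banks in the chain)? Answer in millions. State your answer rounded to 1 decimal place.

Bank i lends (1 − rr)^i of the original deposit: Bank 1 lends 366·0.8220 = 300.8520, Bank 2 lends 366·0.8220² ≈ 247.3003, and so on.
Summing a geometric series: total = 366·[0.8220·(1 − 0.8220^5) / (1 − 0.8220)] ≈ 1055.8838 million.

K1055.9 million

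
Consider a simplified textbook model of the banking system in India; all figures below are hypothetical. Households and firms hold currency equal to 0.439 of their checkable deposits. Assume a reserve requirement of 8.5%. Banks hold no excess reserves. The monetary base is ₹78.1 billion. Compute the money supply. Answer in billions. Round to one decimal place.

₹214.5 billion

The money multiplier is m = (1 + c) / (rr + c) = (1 + 0.439) / (0.085 + 0.439) ≈ 2.7462.
So M = m × MB = 2.7462 × 78.1 ≈ 214.4782 billion.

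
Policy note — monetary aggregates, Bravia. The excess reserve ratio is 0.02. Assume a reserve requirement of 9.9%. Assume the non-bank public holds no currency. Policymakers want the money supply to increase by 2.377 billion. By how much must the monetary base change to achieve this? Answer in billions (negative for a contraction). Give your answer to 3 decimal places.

The money multiplier is m = 1 / (rr + e) = 1 / (0.099 + 0.02) ≈ 8.40336.
ΔMB = ΔM / m = (+2.377) / 8.40336 ≈ 0.2829 billion.

0.283 billion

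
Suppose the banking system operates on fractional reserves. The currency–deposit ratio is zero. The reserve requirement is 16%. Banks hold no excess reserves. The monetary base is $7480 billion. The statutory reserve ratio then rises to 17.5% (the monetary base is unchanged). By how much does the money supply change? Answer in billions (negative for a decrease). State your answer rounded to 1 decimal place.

-4007.1 billion

Initially m₁ = 1 / (0.16) = 6.25, so M₁ = 6.25 × 7480 = 46750 billion.
After the change m₂ = 1 / (0.175) ≈ 5.714286, so M₂ = 5.714286 × 7480 ≈ 42742.8593 billion.
ΔM = M₂ − M₁ = 42742.8593 − 46750 = -4007.1407 billion.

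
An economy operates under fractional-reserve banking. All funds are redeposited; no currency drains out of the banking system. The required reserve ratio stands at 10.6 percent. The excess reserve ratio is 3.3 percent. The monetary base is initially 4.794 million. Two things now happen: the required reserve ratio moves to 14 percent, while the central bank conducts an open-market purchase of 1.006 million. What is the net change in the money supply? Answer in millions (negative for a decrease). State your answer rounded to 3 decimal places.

-0.963 million

Before: m₁ = 1 / (0.106 + 0.033) ≈ 7.19424, MB₁ = 4.794, so M₁ = 7.19424 × 4.794 ≈ 34.4892 million.
After: m₂ = 1 / (0.14 + 0.033) ≈ 5.78035, MB₂ = 4.794 + 1.006 = 5.8, so M₂ = 5.78035 × 5.8 ≈ 33.526 million.
ΔM = M₂ − M₁ = 33.526 − 34.4892 = -0.9632 million.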